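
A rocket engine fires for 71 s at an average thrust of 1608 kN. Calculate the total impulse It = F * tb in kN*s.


It = 1608 * 71 = 114168 kN*s

114168 kN*s


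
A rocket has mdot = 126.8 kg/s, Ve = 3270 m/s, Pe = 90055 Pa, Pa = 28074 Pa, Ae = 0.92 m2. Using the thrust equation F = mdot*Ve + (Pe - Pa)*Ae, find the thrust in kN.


F = 126.8 * 3270 + (90055 - 28074) * 0.92 = 471659.0 N = 471.7 kN

471.7 kN


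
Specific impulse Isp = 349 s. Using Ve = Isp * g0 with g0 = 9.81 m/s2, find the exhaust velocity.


Ve = Isp * g0 = 349 * 9.81 = 3423.7 m/s

3423.7 m/s


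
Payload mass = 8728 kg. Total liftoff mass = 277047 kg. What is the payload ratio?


PR = 8728 / 277047 = 0.0315

0.0315


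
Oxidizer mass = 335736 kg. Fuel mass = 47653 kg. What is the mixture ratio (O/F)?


MR = 335736 / 47653 = 7.05

7.05


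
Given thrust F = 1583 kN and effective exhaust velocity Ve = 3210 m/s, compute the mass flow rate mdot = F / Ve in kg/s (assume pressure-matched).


mdot = F / Ve = 1583000 / 3210 = 493.1 kg/s

493.1 kg/s


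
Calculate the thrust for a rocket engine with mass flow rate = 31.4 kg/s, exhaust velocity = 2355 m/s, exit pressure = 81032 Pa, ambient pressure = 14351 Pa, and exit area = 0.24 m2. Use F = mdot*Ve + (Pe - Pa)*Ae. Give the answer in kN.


F = 31.4 * 2355 + (81032 - 14351) * 0.24 = 89950.0 N = 90.0 kN

90.0 kN


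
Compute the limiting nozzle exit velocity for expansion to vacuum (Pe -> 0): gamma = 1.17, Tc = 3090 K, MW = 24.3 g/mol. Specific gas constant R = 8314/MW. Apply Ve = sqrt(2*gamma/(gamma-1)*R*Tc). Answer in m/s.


R = 8314 / 24.3 = 342.14 J/(kg.K)
Ve = sqrt(2 * 1.17 / (1.17 - 1) * 342.14 * 3090) = 3815 m/s

3815 m/s


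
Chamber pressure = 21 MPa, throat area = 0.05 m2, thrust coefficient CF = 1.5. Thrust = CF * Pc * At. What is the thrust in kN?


F = 1.5 * 21e6 * 0.05 = 1.5750e+06 N = 1575.0 kN

1575.0 kN


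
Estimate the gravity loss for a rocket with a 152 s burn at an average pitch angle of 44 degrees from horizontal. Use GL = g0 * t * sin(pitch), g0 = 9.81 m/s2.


GL = 9.81 * 152 * sin(44 deg) = 1036 m/s

1036 m/s


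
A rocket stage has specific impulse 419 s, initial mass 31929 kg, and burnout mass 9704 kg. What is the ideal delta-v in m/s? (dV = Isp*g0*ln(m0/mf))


Ve = 419 * 9.81 = 4110.39 m/s
dV = 4110.39 * ln(31929/9704) = 4895 m/s

4895 m/s


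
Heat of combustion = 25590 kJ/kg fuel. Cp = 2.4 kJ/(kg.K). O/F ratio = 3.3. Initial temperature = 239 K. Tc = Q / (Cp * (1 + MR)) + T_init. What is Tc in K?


Tc = 25590 / (2.4 * (1 + 3.3)) + 239 = 2719 K

2719 K


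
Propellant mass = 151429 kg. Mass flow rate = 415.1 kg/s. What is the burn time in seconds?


tb = 151429 / 415.1 = 364.8 s

364.8 s


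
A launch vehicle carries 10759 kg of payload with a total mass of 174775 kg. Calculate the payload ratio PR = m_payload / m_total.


PR = 10759 / 174775 = 0.0616

0.0616


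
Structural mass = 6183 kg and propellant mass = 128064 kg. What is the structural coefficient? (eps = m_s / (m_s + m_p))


eps = 6183 / (6183 + 128064) = 0.0461

0.0461


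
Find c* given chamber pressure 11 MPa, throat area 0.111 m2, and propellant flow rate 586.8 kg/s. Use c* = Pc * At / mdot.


c* = 11e6 * 0.111 / 586.8 = 2081 m/s

2081 m/s


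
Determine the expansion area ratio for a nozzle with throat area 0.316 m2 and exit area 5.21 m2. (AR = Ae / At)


AR = 5.21 / 0.316 = 16.5

16.5


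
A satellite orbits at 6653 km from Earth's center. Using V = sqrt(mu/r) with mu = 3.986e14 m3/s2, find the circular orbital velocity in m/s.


V = sqrt(3.986e14 / 6653000) = 7740 m/s

7740 m/s


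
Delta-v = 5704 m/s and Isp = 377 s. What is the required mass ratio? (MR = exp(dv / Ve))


Ve = 377 * 9.81 = 3698.37 m/s
MR = exp(5704 / 3698.37) = 4.675

4.675


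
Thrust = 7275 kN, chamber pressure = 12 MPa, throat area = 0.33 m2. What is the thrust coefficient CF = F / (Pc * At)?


CF = 7275000 / (12e6 * 0.33) = 1.84

1.84


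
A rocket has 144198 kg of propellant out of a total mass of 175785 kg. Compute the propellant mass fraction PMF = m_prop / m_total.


PMF = 144198 / 175785 = 0.82

0.82


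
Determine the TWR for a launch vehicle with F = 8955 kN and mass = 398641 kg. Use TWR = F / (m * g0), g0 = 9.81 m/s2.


TWR = 8955000 / (398641 * 9.81) = 2.29

2.29


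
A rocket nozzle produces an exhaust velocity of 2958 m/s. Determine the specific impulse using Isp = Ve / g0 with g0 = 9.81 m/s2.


Isp = Ve / g0 = 2958 / 9.81 = 301.5 s

301.5 s


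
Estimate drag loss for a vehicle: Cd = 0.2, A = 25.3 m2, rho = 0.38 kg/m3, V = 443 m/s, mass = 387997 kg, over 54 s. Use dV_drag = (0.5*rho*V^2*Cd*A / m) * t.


D = 0.5 * 0.38 * 443^2 * 0.2 * 25.3 = 188673.79 N
a = 188673.79 / 387997 = 0.4863 m/s2
dV = 0.4863 * 54 = 26.3 m/s

26.3 m/s


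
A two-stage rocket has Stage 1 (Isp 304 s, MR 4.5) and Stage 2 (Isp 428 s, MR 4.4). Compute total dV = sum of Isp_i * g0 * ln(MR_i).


dV1 = 304 * 9.81 * ln(4.5) = 4485.5 m/s
dV2 = 428 * 9.81 * ln(4.4) = 6220.8 m/s
Total dV = 4485.5 + 6220.8 = 10706.3 m/s ~ 10706 m/s

10706 m/s


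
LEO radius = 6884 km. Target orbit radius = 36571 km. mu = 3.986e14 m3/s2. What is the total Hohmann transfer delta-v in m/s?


V1 = sqrt(mu/r1) = 7609.36 m/s
dV1 = V1*(sqrt(2*r2/(r1+r2)) - 1) = 2262.79 m/s
V2 = sqrt(mu/r2) = 3301.42 m/s
dV2 = V2*(1 - sqrt(2*r1/(r1+r2))) = 1443.12 m/s
Total dV = 3706 m/s

3706 m/s


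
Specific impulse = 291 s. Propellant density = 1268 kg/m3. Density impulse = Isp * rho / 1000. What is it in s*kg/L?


rho*Isp = 291 * 1268 / 1000 = 369 s*kg/L

369 s*kg/L


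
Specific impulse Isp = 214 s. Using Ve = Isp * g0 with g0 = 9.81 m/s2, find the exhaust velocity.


Ve = Isp * g0 = 214 * 9.81 = 2099.3 m/s

2099.3 m/s


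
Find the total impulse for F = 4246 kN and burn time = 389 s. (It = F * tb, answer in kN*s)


It = 4246 * 389 = 1651694 kN*s

1651694 kN*s


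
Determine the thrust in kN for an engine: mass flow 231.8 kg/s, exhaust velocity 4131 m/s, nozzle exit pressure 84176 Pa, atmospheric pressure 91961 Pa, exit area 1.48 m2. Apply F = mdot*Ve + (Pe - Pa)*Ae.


F = 231.8 * 4131 + (84176 - 91961) * 1.48 = 946044.0 N = 946.0 kN

946.0 kN


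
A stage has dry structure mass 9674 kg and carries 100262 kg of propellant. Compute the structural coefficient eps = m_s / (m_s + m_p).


eps = 9674 / (9674 + 100262) = 0.088

0.088


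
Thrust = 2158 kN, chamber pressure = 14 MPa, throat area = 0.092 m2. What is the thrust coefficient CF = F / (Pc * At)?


CF = 2158000 / (14e6 * 0.092) = 1.68

1.68


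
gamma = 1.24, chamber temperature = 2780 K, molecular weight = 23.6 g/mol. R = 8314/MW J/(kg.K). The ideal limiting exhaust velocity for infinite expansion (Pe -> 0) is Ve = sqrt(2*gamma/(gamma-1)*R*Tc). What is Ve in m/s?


R = 8314 / 23.6 = 352.29 J/(kg.K)
Ve = sqrt(2 * 1.24 / (1.24 - 1) * 352.29 * 2780) = 3181 m/s

3181 m/s


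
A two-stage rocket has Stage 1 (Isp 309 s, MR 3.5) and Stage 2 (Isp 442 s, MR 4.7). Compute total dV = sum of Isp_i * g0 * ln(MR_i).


dV1 = 309 * 9.81 * ln(3.5) = 3797.5 m/s
dV2 = 442 * 9.81 * ln(4.7) = 6710.3 m/s
Total dV = 3797.5 + 6710.3 = 10507.8 m/s ~ 10508 m/s

10508 m/s


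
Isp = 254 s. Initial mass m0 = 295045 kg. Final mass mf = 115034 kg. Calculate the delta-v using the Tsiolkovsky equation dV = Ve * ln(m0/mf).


Ve = 254 * 9.81 = 2491.74 m/s
dV = 2491.74 * ln(295045/115034) = 2347 m/s

2347 m/s


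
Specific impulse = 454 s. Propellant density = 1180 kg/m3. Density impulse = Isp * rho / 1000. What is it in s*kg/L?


rho*Isp = 454 * 1180 / 1000 = 536 s*kg/L

536 s*kg/L


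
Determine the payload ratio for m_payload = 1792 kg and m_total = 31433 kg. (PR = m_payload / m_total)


PR = 1792 / 31433 = 0.057

0.057


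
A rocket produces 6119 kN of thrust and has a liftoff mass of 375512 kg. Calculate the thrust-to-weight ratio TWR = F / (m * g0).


TWR = 6119000 / (375512 * 9.81) = 1.66

1.66


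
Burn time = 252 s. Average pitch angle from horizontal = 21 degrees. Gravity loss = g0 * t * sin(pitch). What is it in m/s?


GL = 9.81 * 252 * sin(21 deg) = 886 m/s

886 m/s


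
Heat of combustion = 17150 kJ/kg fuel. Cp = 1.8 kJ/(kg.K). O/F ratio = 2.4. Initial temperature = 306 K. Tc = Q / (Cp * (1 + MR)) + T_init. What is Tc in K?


Tc = 17150 / (1.8 * (1 + 2.4)) + 306 = 3108 K

3108 K


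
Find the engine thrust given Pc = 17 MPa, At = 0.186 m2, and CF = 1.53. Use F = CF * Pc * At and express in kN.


F = 1.53 * 17e6 * 0.186 = 4.8379e+06 N = 4837.9 kN

4837.9 kN


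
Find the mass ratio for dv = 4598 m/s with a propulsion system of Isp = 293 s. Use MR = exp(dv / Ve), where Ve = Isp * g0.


Ve = 293 * 9.81 = 2874.33 m/s
MR = exp(4598 / 2874.33) = 4.951

4.951


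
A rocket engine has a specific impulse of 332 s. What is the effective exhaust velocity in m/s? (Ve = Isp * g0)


Ve = Isp * g0 = 332 * 9.81 = 3256.9 m/s

3256.9 m/s


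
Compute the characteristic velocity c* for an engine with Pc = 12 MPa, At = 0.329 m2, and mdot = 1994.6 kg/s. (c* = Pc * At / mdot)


c* = 12e6 * 0.329 / 1994.6 = 1979 m/s

1979 m/s


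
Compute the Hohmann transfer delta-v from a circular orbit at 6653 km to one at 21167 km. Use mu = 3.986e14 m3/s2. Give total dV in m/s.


V1 = sqrt(mu/r1) = 7740.34 m/s
dV1 = V1*(sqrt(2*r2/(r1+r2)) - 1) = 1807.96 m/s
V2 = sqrt(mu/r2) = 4339.49 m/s
dV2 = V2*(1 - sqrt(2*r1/(r1+r2))) = 1338.37 m/s
Total dV = 3146 m/s

3146 m/s


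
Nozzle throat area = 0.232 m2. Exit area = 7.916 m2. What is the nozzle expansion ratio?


AR = 7.916 / 0.232 = 34.1

34.1


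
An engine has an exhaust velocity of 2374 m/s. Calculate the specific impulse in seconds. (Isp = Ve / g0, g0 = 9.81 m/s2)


Isp = Ve / g0 = 2374 / 9.81 = 242.0 s

242.0 s


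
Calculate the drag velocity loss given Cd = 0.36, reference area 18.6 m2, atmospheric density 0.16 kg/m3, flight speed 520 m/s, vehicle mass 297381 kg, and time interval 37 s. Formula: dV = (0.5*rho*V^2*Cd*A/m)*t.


D = 0.5 * 0.16 * 520^2 * 0.36 * 18.6 = 144847.87 N
a = 144847.87 / 297381 = 0.4871 m/s2
dV = 0.4871 * 37 = 18.0 m/s

18.0 m/s


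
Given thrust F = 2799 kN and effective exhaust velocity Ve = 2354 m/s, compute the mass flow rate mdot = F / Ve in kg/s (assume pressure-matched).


mdot = F / Ve = 2799000 / 2354 = 1189.0 kg/s

1189.0 kg/s


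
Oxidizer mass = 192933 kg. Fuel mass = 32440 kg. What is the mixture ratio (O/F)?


MR = 192933 / 32440 = 5.95

5.95


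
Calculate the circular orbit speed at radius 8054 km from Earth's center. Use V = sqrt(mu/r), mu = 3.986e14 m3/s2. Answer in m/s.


V = sqrt(3.986e14 / 8054000) = 7035 m/s

7035 m/s


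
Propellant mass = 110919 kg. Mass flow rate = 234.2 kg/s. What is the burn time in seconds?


tb = 110919 / 234.2 = 473.6 s

473.6 s


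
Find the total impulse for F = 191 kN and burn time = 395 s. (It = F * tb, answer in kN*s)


It = 191 * 395 = 75445 kN*s

75445 kN*s


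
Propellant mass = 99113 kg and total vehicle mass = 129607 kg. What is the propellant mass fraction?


PMF = 99113 / 129607 = 0.765

0.765


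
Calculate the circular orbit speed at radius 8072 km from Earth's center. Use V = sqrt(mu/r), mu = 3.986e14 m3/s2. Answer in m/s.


V = sqrt(3.986e14 / 8072000) = 7027 m/s

7027 m/s


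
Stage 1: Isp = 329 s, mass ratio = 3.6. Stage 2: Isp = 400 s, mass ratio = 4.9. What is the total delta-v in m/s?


dV1 = 329 * 9.81 * ln(3.6) = 4134.2 m/s
dV2 = 400 * 9.81 * ln(4.9) = 6236.2 m/s
Total dV = 4134.2 + 6236.2 = 10370.4 m/s ~ 10370 m/s

10370 m/s


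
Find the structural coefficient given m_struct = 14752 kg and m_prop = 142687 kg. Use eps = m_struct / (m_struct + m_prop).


eps = 14752 / (14752 + 142687) = 0.0937

0.0937


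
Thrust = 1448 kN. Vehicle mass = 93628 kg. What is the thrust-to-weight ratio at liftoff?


TWR = 1448000 / (93628 * 9.81) = 1.58

1.58


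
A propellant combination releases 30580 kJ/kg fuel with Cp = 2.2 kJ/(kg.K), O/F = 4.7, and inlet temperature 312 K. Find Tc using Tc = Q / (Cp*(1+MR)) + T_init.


Tc = 30580 / (2.2 * (1 + 4.7)) + 312 = 2751 K

2751 K


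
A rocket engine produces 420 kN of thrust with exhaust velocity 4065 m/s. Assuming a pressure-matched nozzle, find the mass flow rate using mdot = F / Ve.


mdot = F / Ve = 420000 / 4065 = 103.3 kg/s

103.3 kg/s


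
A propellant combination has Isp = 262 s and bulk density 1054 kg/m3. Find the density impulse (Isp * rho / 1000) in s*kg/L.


rho*Isp = 262 * 1054 / 1000 = 276 s*kg/L

276 s*kg/L


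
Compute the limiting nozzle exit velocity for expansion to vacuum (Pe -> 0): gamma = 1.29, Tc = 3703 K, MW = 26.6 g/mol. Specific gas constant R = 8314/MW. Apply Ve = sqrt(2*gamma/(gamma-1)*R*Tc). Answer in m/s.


R = 8314 / 26.6 = 312.56 J/(kg.K)
Ve = sqrt(2 * 1.29 / (1.29 - 1) * 312.56 * 3703) = 3209 m/s

3209 m/s


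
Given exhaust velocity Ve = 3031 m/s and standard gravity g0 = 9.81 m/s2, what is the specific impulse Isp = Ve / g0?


Isp = Ve / g0 = 3031 / 9.81 = 309.0 s

309.0 s


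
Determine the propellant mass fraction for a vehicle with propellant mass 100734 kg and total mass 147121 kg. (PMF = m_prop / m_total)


PMF = 100734 / 147121 = 0.685

0.685


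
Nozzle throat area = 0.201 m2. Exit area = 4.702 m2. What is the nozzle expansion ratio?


AR = 4.702 / 0.201 = 23.4

23.4


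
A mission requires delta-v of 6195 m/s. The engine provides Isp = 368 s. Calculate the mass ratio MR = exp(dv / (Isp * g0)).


Ve = 368 * 9.81 = 3610.08 m/s
MR = exp(6195 / 3610.08) = 5.562

5.562


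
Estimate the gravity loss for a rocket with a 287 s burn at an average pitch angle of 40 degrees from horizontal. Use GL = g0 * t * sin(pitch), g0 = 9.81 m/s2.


GL = 9.81 * 287 * sin(40 deg) = 1810 m/s

1810 m/s


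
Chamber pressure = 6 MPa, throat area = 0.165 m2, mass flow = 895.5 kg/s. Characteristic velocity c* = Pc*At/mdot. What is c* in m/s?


c* = 6e6 * 0.165 / 895.5 = 1106 m/s

1106 m/s


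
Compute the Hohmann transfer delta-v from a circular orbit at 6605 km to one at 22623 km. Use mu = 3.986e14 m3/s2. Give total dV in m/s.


V1 = sqrt(mu/r1) = 7768.41 m/s
dV1 = V1*(sqrt(2*r2/(r1+r2)) - 1) = 1897.05 m/s
V2 = sqrt(mu/r2) = 4197.53 m/s
dV2 = V2*(1 - sqrt(2*r1/(r1+r2))) = 1375.6 m/s
Total dV = 3273 m/s

3273 m/s


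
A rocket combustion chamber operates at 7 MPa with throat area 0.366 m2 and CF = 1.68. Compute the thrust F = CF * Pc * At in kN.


F = 1.68 * 7e6 * 0.366 = 4.3042e+06 N = 4304.2 kN

4304.2 kN


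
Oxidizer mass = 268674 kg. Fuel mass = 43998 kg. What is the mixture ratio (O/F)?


MR = 268674 / 43998 = 6.11

6.11


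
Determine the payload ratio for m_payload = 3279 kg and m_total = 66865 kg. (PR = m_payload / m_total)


PR = 3279 / 66865 = 0.049

0.049


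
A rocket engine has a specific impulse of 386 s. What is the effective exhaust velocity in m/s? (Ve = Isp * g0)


Ve = Isp * g0 = 386 * 9.81 = 3786.7 m/s

3786.7 m/s


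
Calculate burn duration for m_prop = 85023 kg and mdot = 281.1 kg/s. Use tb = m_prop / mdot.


tb = 85023 / 281.1 = 302.5 s

302.5 s


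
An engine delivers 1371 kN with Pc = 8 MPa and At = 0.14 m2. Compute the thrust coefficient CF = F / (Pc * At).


CF = 1371000 / (8e6 * 0.14) = 1.22

1.22


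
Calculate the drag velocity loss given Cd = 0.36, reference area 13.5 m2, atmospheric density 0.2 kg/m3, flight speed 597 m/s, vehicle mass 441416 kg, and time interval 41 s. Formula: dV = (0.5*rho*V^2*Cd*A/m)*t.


D = 0.5 * 0.2 * 597^2 * 0.36 * 13.5 = 173214.77 N
a = 173214.77 / 441416 = 0.3924 m/s2
dV = 0.3924 * 41 = 16.1 m/s

16.1 m/s


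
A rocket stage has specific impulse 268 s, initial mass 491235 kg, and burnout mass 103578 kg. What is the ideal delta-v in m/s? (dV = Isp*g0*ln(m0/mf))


Ve = 268 * 9.81 = 2629.08 m/s
dV = 2629.08 * ln(491235/103578) = 4092 m/s

4092 m/s


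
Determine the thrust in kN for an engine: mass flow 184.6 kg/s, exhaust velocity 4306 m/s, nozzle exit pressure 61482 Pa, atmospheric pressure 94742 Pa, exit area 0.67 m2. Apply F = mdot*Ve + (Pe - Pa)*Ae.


F = 184.6 * 4306 + (61482 - 94742) * 0.67 = 772603.0 N = 772.6 kN

772.6 kN


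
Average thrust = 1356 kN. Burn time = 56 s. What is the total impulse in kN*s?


It = 1356 * 56 = 75936 kN*s

75936 kN*s


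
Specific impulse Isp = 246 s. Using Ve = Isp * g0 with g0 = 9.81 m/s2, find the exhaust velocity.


Ve = Isp * g0 = 246 * 9.81 = 2413.3 m/s

2413.3 m/s


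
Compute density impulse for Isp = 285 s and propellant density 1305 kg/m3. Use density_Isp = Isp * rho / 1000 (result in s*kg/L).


rho*Isp = 285 * 1305 / 1000 = 372 s*kg/L

372 s*kg/L


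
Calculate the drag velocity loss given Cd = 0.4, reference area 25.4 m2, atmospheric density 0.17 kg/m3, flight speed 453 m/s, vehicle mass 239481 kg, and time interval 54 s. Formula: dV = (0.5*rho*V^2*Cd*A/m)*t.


D = 0.5 * 0.17 * 453^2 * 0.4 * 25.4 = 177218.49 N
a = 177218.49 / 239481 = 0.74 m/s2
dV = 0.74 * 54 = 40.0 m/s

40.0 m/s


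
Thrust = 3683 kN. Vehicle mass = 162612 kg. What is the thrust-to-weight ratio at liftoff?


TWR = 3683000 / (162612 * 9.81) = 2.31

2.31


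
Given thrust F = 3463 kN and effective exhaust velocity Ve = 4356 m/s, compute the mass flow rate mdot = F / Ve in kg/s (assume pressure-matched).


mdot = F / Ve = 3463000 / 4356 = 795.0 kg/s

795.0 kg/s


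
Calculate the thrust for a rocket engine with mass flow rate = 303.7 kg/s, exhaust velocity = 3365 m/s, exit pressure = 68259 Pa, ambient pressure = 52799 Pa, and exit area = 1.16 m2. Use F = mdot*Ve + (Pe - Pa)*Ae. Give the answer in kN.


F = 303.7 * 3365 + (68259 - 52799) * 1.16 = 1.0399e+06 N = 1039.9 kN

1039.9 kN


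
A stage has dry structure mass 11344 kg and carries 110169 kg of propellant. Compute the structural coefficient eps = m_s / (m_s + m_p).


eps = 11344 / (11344 + 110169) = 0.0934

0.0934


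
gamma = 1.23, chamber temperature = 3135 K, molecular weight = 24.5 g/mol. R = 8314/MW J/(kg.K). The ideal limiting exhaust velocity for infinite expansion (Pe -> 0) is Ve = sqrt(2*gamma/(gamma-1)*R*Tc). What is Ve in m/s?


R = 8314 / 24.5 = 339.35 J/(kg.K)
Ve = sqrt(2 * 1.23 / (1.23 - 1) * 339.35 * 3135) = 3373 m/s

3373 m/s


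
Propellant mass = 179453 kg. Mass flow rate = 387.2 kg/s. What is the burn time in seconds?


tb = 179453 / 387.2 = 463.5 s

463.5 s


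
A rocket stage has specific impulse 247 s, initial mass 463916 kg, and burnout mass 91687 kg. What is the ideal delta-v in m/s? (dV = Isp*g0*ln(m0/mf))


Ve = 247 * 9.81 = 2423.07 m/s
dV = 2423.07 * ln(463916/91687) = 3929 m/s

3929 m/s


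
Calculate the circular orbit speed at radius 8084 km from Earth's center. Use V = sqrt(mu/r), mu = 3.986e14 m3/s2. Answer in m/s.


V = sqrt(3.986e14 / 8084000) = 7022 m/s

7022 m/s


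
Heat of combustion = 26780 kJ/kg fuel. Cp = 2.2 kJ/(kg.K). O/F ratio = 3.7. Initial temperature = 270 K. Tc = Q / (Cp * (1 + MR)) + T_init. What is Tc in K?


Tc = 26780 / (2.2 * (1 + 3.7)) + 270 = 2860 K

2860 K


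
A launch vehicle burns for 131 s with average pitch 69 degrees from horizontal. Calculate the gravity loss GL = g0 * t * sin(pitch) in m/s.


GL = 9.81 * 131 * sin(69 deg) = 1200 m/s

1200 m/s


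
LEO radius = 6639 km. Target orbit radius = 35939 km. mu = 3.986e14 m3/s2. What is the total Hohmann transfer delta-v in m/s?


V1 = sqrt(mu/r1) = 7748.49 m/s
dV1 = V1*(sqrt(2*r2/(r1+r2)) - 1) = 2319.03 m/s
V2 = sqrt(mu/r2) = 3330.32 m/s
dV2 = V2*(1 - sqrt(2*r1/(r1+r2))) = 1470.55 m/s
Total dV = 3790 m/s

3790 m/s


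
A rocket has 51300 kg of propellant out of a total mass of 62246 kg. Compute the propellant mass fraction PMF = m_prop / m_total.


PMF = 51300 / 62246 = 0.824

0.824


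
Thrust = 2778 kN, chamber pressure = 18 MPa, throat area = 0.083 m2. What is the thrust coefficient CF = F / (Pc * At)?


CF = 2778000 / (18e6 * 0.083) = 1.86

1.86


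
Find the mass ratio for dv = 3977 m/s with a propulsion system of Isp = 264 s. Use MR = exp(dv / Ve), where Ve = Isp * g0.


Ve = 264 * 9.81 = 2589.84 m/s
MR = exp(3977 / 2589.84) = 4.644

4.644


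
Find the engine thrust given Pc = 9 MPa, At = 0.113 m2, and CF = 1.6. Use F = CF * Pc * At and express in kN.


F = 1.6 * 9e6 * 0.113 = 1.6272e+06 N = 1627.2 kN

1627.2 kN


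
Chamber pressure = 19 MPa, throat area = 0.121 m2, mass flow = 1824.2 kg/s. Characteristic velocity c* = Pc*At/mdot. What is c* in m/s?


c* = 19e6 * 0.121 / 1824.2 = 1260 m/s

1260 m/s


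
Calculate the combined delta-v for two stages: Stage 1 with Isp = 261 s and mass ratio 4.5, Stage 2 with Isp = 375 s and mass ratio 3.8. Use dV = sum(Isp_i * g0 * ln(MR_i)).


dV1 = 261 * 9.81 * ln(4.5) = 3851.1 m/s
dV2 = 375 * 9.81 * ln(3.8) = 4911.1 m/s
Total dV = 3851.1 + 4911.1 = 8762.2 m/s ~ 8762 m/s

8762 m/s


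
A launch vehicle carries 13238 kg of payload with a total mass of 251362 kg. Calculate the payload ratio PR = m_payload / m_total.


PR = 13238 / 251362 = 0.0527

0.0527


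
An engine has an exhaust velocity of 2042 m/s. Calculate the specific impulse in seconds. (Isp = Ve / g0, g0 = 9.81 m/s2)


Isp = Ve / g0 = 2042 / 9.81 = 208.2 s

208.2 s


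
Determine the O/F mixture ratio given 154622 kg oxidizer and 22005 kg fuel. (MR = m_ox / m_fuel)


MR = 154622 / 22005 = 7.03

7.03


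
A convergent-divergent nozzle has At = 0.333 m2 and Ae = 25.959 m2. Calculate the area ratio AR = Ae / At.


AR = 25.959 / 0.333 = 78.0

78.0


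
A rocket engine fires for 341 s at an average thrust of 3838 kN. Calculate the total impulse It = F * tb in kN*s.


It = 3838 * 341 = 1308758 kN*s

1308758 kN*s


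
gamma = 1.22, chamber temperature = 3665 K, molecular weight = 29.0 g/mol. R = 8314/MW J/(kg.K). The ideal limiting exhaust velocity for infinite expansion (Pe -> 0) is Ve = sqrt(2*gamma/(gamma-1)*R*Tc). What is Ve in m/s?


R = 8314 / 29.0 = 286.69 J/(kg.K)
Ve = sqrt(2 * 1.22 / (1.22 - 1) * 286.69 * 3665) = 3414 m/s

3414 m/s


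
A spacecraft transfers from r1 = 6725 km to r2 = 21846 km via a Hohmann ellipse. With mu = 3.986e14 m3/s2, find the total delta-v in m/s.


V1 = sqrt(mu/r1) = 7698.79 m/s
dV1 = V1*(sqrt(2*r2/(r1+r2)) - 1) = 1821.73 m/s
V2 = sqrt(mu/r2) = 4271.52 m/s
dV2 = V2*(1 - sqrt(2*r1/(r1+r2))) = 1340.76 m/s
Total dV = 3162 m/s

3162 m/s


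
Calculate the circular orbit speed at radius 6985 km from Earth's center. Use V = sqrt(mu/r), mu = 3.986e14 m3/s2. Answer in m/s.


V = sqrt(3.986e14 / 6985000) = 7554 m/s

7554 m/s


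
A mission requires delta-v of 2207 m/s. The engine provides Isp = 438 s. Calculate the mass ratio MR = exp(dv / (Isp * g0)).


Ve = 438 * 9.81 = 4296.78 m/s
MR = exp(2207 / 4296.78) = 1.671

1.671


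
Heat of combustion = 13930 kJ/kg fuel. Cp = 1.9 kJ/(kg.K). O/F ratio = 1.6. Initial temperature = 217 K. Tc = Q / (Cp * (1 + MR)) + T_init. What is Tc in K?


Tc = 13930 / (1.9 * (1 + 1.6)) + 217 = 3037 K

3037 K


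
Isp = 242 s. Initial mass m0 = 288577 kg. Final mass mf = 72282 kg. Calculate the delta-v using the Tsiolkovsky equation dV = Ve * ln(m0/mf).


Ve = 242 * 9.81 = 2374.02 m/s
dV = 2374.02 * ln(288577/72282) = 3287 m/s

3287 m/s


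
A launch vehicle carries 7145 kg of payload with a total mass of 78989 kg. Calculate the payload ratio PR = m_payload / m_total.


PR = 7145 / 78989 = 0.0905

0.0905


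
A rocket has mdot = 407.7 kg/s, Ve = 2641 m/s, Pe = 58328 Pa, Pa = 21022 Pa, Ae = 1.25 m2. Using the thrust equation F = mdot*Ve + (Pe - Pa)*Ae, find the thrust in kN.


F = 407.7 * 2641 + (58328 - 21022) * 1.25 = 1.1234e+06 N = 1123.4 kN

1123.4 kN


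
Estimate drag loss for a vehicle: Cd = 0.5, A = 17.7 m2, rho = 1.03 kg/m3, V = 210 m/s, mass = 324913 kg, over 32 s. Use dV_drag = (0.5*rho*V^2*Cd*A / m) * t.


D = 0.5 * 1.03 * 210^2 * 0.5 * 17.7 = 200996.77 N
a = 200996.77 / 324913 = 0.6186 m/s2
dV = 0.6186 * 32 = 19.8 m/s

19.8 m/s


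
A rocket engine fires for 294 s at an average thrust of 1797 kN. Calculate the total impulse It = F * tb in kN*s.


It = 1797 * 294 = 528318 kN*s

528318 kN*s


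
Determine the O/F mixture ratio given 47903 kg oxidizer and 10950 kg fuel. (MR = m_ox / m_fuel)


MR = 47903 / 10950 = 4.37

4.37


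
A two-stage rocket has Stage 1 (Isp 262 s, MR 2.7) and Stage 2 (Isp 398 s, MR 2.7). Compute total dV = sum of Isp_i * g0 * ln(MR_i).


dV1 = 262 * 9.81 * ln(2.7) = 2552.9 m/s
dV2 = 398 * 9.81 * ln(2.7) = 3878.0 m/s
Total dV = 2552.9 + 3878.0 = 6430.9 m/s ~ 6431 m/s

6431 m/s


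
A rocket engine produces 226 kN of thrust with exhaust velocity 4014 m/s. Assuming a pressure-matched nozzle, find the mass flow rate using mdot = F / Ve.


mdot = F / Ve = 226000 / 4014 = 56.3 kg/s

56.3 kg/s


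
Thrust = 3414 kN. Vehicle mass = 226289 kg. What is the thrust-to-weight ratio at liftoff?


TWR = 3414000 / (226289 * 9.81) = 1.54

1.54


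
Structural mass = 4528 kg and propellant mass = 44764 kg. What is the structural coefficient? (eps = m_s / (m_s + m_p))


eps = 4528 / (4528 + 44764) = 0.0919

0.0919


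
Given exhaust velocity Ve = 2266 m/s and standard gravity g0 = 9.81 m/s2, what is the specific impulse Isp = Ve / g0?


Isp = Ve / g0 = 2266 / 9.81 = 231.0 s

231.0 s


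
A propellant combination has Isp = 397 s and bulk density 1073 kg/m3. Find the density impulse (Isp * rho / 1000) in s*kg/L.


rho*Isp = 397 * 1073 / 1000 = 426 s*kg/L

426 s*kg/L


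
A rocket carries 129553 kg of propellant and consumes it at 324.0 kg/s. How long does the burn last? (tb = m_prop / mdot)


tb = 129553 / 324.0 = 399.9 s

399.9 s


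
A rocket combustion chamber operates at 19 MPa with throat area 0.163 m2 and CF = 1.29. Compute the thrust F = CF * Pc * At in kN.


F = 1.29 * 19e6 * 0.163 = 3.9951e+06 N = 3995.1 kN

3995.1 kN


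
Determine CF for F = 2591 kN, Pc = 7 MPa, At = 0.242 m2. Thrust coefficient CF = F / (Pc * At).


CF = 2591000 / (7e6 * 0.242) = 1.53

1.53


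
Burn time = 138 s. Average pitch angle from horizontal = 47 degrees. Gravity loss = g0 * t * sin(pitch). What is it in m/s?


GL = 9.81 * 138 * sin(47 deg) = 990 m/s

990 m/s


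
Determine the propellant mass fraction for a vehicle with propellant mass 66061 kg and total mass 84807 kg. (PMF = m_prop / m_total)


PMF = 66061 / 84807 = 0.779

0.779


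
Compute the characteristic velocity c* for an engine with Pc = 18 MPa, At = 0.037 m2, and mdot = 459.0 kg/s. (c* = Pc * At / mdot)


c* = 18e6 * 0.037 / 459.0 = 1451 m/s

1451 m/s


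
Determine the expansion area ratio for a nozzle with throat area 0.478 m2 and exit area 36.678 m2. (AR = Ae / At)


AR = 36.678 / 0.478 = 76.7

76.7


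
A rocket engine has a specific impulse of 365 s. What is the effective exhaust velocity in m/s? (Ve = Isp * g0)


Ve = Isp * g0 = 365 * 9.81 = 3580.7 m/s

3580.7 m/s


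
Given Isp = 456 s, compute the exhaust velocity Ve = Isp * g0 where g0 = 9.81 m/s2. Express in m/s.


Ve = Isp * g0 = 456 * 9.81 = 4473.4 m/s

4473.4 m/s


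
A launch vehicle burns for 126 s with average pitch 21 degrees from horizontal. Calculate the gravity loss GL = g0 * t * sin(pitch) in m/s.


GL = 9.81 * 126 * sin(21 deg) = 443 m/s

443 m/s


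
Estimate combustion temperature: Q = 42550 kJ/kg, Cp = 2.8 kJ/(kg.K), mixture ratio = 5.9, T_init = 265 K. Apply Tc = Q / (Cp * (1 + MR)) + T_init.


Tc = 42550 / (2.8 * (1 + 5.9)) + 265 = 2467 K

2467 K


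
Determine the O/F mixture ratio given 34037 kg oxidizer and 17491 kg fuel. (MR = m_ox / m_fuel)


MR = 34037 / 17491 = 1.95

1.95


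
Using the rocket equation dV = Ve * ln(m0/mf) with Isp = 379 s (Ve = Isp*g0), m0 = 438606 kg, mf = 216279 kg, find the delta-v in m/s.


Ve = 379 * 9.81 = 3717.99 m/s
dV = 3717.99 * ln(438606/216279) = 2629 m/s

2629 m/s


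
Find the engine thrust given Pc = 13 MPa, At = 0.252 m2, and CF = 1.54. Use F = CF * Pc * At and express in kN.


F = 1.54 * 13e6 * 0.252 = 5.0450e+06 N = 5045.0 kN

5045.0 kN


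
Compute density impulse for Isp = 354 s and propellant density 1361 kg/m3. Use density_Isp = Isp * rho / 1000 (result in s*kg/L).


rho*Isp = 354 * 1361 / 1000 = 482 s*kg/L

482 s*kg/L


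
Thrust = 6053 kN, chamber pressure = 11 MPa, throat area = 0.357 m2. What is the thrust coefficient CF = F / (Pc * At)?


CF = 6053000 / (11e6 * 0.357) = 1.54

1.54


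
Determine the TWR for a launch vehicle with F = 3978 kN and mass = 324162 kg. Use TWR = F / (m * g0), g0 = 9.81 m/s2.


TWR = 3978000 / (324162 * 9.81) = 1.25

1.25


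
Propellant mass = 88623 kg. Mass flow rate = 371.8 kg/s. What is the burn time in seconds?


tb = 88623 / 371.8 = 238.4 s

238.4 s


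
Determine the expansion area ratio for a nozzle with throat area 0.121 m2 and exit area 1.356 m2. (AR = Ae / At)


AR = 1.356 / 0.121 = 11.2

11.2


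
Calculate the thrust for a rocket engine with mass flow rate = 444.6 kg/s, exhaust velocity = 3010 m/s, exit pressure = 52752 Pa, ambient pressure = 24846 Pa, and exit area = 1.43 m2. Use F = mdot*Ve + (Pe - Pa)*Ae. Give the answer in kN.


F = 444.6 * 3010 + (52752 - 24846) * 1.43 = 1.3782e+06 N = 1378.2 kN

1378.2 kN


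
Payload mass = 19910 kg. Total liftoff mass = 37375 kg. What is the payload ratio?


PR = 19910 / 37375 = 0.5327

0.5327


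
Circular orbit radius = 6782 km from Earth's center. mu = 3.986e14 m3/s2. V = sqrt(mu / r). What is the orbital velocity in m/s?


V = sqrt(3.986e14 / 6782000) = 7666 m/s

7666 m/s


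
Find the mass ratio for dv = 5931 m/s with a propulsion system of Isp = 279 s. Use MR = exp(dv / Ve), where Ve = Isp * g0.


Ve = 279 * 9.81 = 2736.99 m/s
MR = exp(5931 / 2736.99) = 8.732

8.732


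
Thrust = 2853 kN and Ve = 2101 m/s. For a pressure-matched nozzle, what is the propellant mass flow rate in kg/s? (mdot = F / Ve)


mdot = F / Ve = 2853000 / 2101 = 1357.9 kg/s

1357.9 kg/s


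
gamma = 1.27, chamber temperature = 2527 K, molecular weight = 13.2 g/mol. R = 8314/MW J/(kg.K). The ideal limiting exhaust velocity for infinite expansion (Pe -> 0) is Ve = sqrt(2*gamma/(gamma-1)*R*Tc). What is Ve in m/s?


R = 8314 / 13.2 = 629.85 J/(kg.K)
Ve = sqrt(2 * 1.27 / (1.27 - 1) * 629.85 * 2527) = 3870 m/s

3870 m/s


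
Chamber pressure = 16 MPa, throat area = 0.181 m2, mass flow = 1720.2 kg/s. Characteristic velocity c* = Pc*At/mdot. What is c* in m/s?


c* = 16e6 * 0.181 / 1720.2 = 1684 m/s

1684 m/s


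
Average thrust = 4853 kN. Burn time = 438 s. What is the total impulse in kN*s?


It = 4853 * 438 = 2125614 kN*s

2125614 kN*s


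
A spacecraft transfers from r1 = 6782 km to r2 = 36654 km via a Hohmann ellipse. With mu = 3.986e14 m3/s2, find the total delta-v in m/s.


V1 = sqrt(mu/r1) = 7666.37 m/s
dV1 = V1*(sqrt(2*r2/(r1+r2)) - 1) = 2293.2 m/s
V2 = sqrt(mu/r2) = 3297.68 m/s
dV2 = V2*(1 - sqrt(2*r1/(r1+r2))) = 1454.88 m/s
Total dV = 3748 m/s

3748 m/s


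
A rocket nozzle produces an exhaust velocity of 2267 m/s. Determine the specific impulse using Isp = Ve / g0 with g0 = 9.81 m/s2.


Isp = Ve / g0 = 2267 / 9.81 = 231.1 s

231.1 s


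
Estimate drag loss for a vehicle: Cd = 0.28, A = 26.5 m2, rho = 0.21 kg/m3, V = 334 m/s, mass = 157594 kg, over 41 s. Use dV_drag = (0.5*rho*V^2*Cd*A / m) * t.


D = 0.5 * 0.21 * 334^2 * 0.28 * 26.5 = 86913.28 N
a = 86913.28 / 157594 = 0.5515 m/s2
dV = 0.5515 * 41 = 22.6 m/s

22.6 m/s


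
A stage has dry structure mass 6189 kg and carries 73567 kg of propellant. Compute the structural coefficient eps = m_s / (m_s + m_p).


eps = 6189 / (6189 + 73567) = 0.0776

0.0776


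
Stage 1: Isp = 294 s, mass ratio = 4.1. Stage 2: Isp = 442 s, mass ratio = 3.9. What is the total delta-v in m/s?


dV1 = 294 * 9.81 * ln(4.1) = 4069.5 m/s
dV2 = 442 * 9.81 * ln(3.9) = 5901.2 m/s
Total dV = 4069.5 + 5901.2 = 9970.7 m/s ~ 9971 m/s

9971 m/s


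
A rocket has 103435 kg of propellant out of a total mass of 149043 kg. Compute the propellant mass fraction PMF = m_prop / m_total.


PMF = 103435 / 149043 = 0.694

0.694


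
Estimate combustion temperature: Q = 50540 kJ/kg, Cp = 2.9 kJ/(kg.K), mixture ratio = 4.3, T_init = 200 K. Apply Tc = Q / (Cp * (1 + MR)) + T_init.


Tc = 50540 / (2.9 * (1 + 4.3)) + 200 = 3488 K

3488 K


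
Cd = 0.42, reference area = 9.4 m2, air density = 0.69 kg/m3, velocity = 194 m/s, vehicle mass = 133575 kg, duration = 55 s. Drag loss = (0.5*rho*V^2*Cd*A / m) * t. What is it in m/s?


D = 0.5 * 0.69 * 194^2 * 0.42 * 9.4 = 51262.49 N
a = 51262.49 / 133575 = 0.3838 m/s2
dV = 0.3838 * 55 = 21.1 m/s

21.1 m/s


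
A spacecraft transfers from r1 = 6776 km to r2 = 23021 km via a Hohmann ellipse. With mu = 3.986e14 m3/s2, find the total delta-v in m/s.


V1 = sqrt(mu/r1) = 7669.76 m/s
dV1 = V1*(sqrt(2*r2/(r1+r2)) - 1) = 1864.18 m/s
V2 = sqrt(mu/r2) = 4161.08 m/s
dV2 = V2*(1 - sqrt(2*r1/(r1+r2))) = 1354.86 m/s
Total dV = 3219 m/s

3219 m/s


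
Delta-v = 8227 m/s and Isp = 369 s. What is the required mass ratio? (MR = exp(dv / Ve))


Ve = 369 * 9.81 = 3619.89 m/s
MR = exp(8227 / 3619.89) = 9.706

9.706


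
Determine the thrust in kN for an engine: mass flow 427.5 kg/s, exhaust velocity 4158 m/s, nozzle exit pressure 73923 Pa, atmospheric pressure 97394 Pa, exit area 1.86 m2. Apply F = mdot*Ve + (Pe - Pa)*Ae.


F = 427.5 * 4158 + (73923 - 97394) * 1.86 = 1.7339e+06 N = 1733.9 kN

1733.9 kN


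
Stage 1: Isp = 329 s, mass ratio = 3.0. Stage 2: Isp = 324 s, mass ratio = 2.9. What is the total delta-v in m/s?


dV1 = 329 * 9.81 * ln(3.0) = 3545.8 m/s
dV2 = 324 * 9.81 * ln(2.9) = 3384.1 m/s
Total dV = 3545.8 + 3384.1 = 6929.9 m/s ~ 6930 m/s

6930 m/s


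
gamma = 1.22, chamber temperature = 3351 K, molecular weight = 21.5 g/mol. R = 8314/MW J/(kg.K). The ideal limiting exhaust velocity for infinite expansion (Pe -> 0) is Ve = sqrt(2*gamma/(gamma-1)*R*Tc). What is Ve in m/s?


R = 8314 / 21.5 = 386.7 J/(kg.K)
Ve = sqrt(2 * 1.22 / (1.22 - 1) * 386.7 * 3351) = 3791 m/s

3791 m/s


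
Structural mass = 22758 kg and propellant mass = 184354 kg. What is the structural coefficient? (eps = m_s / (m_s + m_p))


eps = 22758 / (22758 + 184354) = 0.1099

0.1099


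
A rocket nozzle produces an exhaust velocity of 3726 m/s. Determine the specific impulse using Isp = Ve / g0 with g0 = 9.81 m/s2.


Isp = Ve / g0 = 3726 / 9.81 = 379.8 s

379.8 s


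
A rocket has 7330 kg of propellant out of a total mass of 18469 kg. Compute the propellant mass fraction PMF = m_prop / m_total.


PMF = 7330 / 18469 = 0.397

0.397


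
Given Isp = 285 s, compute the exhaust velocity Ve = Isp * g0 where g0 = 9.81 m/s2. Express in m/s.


Ve = Isp * g0 = 285 * 9.81 = 2795.9 m/s

2795.9 m/s


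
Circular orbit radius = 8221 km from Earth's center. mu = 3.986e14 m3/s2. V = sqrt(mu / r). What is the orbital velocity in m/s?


V = sqrt(3.986e14 / 8221000) = 6963 m/s

6963 m/s


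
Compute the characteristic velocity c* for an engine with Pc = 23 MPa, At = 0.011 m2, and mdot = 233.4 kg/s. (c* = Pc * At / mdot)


c* = 23e6 * 0.011 / 233.4 = 1084 m/s

1084 m/s


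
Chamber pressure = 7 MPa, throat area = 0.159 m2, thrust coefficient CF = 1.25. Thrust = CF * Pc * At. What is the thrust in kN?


F = 1.25 * 7e6 * 0.159 = 1.3912e+06 N = 1391.2 kN

1391.2 kN


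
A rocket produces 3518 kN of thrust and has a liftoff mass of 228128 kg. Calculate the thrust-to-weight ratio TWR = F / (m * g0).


TWR = 3518000 / (228128 * 9.81) = 1.57

1.57


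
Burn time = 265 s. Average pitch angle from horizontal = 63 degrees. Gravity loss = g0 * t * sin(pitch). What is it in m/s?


GL = 9.81 * 265 * sin(63 deg) = 2316 m/s

2316 m/s


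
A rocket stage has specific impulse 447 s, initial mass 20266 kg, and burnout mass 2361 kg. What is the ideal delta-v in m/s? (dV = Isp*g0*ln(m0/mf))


Ve = 447 * 9.81 = 4385.07 m/s
dV = 4385.07 * ln(20266/2361) = 9427 m/s

9427 m/s


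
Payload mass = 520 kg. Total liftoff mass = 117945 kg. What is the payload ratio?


PR = 520 / 117945 = 0.0044

0.0044


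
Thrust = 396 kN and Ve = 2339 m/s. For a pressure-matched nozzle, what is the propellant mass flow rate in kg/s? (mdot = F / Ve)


mdot = F / Ve = 396000 / 2339 = 169.3 kg/s

169.3 kg/s


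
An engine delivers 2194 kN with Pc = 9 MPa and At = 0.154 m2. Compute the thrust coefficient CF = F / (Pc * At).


CF = 2194000 / (9e6 * 0.154) = 1.58

1.58


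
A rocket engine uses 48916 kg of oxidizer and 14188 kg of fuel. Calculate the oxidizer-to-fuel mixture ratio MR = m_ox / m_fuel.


MR = 48916 / 14188 = 3.45

3.45


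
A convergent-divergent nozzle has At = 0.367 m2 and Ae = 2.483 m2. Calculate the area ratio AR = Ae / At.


AR = 2.483 / 0.367 = 6.8

6.8


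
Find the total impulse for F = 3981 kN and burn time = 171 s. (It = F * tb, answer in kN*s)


It = 3981 * 171 = 680751 kN*s

680751 kN*s


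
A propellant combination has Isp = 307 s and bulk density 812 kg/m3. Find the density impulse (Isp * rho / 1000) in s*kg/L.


rho*Isp = 307 * 812 / 1000 = 249 s*kg/L

249 s*kg/L


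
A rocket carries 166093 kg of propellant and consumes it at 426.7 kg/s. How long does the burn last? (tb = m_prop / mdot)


tb = 166093 / 426.7 = 389.3 s

389.3 s


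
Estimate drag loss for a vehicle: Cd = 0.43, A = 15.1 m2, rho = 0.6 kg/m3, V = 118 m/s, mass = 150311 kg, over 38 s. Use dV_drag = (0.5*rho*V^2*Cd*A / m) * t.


D = 0.5 * 0.6 * 118^2 * 0.43 * 15.1 = 27122.56 N
a = 27122.56 / 150311 = 0.1804 m/s2
dV = 0.1804 * 38 = 6.9 m/s

6.9 m/s


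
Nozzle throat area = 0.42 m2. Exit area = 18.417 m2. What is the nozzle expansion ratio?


AR = 18.417 / 0.42 = 43.9

43.9


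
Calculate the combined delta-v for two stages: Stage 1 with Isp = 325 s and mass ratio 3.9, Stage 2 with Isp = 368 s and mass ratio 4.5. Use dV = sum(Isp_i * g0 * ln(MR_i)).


dV1 = 325 * 9.81 * ln(3.9) = 4339.1 m/s
dV2 = 368 * 9.81 * ln(4.5) = 5429.8 m/s
Total dV = 4339.1 + 5429.8 = 9768.9 m/s ~ 9769 m/s

9769 m/s


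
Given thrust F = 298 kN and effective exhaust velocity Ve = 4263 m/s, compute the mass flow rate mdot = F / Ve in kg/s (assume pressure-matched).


mdot = F / Ve = 298000 / 4263 = 69.9 kg/s

69.9 kg/s


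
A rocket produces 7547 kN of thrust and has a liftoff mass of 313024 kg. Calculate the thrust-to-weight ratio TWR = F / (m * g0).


TWR = 7547000 / (313024 * 9.81) = 2.46

2.46


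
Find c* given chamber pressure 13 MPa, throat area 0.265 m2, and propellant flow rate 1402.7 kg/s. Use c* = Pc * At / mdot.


c* = 13e6 * 0.265 / 1402.7 = 2456 m/s

2456 m/s


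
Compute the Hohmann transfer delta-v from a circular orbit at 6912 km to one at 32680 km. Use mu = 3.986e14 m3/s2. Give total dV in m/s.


V1 = sqrt(mu/r1) = 7593.93 m/s
dV1 = V1*(sqrt(2*r2/(r1+r2)) - 1) = 2163.13 m/s
V2 = sqrt(mu/r2) = 3492.43 m/s
dV2 = V2*(1 - sqrt(2*r1/(r1+r2))) = 1428.76 m/s
Total dV = 3592 m/s

3592 m/s


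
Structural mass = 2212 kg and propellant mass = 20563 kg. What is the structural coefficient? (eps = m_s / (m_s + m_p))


eps = 2212 / (2212 + 20563) = 0.0971

0.0971


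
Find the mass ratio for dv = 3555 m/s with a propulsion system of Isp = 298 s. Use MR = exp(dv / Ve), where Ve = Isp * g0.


Ve = 298 * 9.81 = 2923.38 m/s
MR = exp(3555 / 2923.38) = 3.374

3.374


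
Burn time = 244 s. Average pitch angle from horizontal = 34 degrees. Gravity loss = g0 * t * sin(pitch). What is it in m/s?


GL = 9.81 * 244 * sin(34 deg) = 1339 m/s

1339 m/s


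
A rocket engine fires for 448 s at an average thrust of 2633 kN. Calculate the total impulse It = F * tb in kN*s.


It = 2633 * 448 = 1179584 kN*s

1179584 kN*s
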